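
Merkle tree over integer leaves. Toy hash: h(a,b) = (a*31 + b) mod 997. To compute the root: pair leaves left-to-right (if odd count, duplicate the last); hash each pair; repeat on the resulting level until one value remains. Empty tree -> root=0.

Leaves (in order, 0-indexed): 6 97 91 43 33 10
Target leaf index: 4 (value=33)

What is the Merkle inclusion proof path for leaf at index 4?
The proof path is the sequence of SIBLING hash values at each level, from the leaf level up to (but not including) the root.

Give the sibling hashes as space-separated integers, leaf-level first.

L0 (leaves): [6, 97, 91, 43, 33, 10], target index=4
L1: h(6,97)=(6*31+97)%997=283 [pair 0] h(91,43)=(91*31+43)%997=870 [pair 1] h(33,10)=(33*31+10)%997=36 [pair 2] -> [283, 870, 36]
  Sibling for proof at L0: 10
L2: h(283,870)=(283*31+870)%997=670 [pair 0] h(36,36)=(36*31+36)%997=155 [pair 1] -> [670, 155]
  Sibling for proof at L1: 36
L3: h(670,155)=(670*31+155)%997=985 [pair 0] -> [985]
  Sibling for proof at L2: 670
Root: 985
Proof path (sibling hashes from leaf to root): [10, 36, 670]

Answer: 10 36 670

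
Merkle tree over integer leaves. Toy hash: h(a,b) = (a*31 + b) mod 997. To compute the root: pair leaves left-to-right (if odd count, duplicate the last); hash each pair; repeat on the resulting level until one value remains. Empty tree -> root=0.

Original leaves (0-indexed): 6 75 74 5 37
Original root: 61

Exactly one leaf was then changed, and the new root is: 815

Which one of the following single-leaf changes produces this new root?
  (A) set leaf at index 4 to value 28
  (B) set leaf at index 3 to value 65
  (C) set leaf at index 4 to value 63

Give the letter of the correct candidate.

Original leaves: [6, 75, 74, 5, 37]
Target new root: 815
Try each candidate change and compute the resulting root:
Candidate A: set leaf[4] = 28 -> leaves = [6, 75, 74, 5, 28]
  L0: [6, 75, 74, 5, 28]
  L1: h(6,75)=(6*31+75)%997=261 h(74,5)=(74*31+5)%997=305 h(28,28)=(28*31+28)%997=896 -> [261, 305, 896]
  L2: h(261,305)=(261*31+305)%997=420 h(896,896)=(896*31+896)%997=756 -> [420, 756]
  L3: h(420,756)=(420*31+756)%997=815 -> [815]
  root = 815 == target 815  ** MATCH **
Candidate B: set leaf[3] = 65 -> leaves = [6, 75, 74, 65, 37]
  L0: [6, 75, 74, 65, 37]
  L1: h(6,75)=(6*31+75)%997=261 h(74,65)=(74*31+65)%997=365 h(37,37)=(37*31+37)%997=187 -> [261, 365, 187]
  L2: h(261,365)=(261*31+365)%997=480 h(187,187)=(187*31+187)%997=2 -> [480, 2]
  L3: h(480,2)=(480*31+2)%997=924 -> [924]
  root = 924 != target 815
Candidate C: set leaf[4] = 63 -> leaves = [6, 75, 74, 5, 63]
  L0: [6, 75, 74, 5, 63]
  L1: h(6,75)=(6*31+75)%997=261 h(74,5)=(74*31+5)%997=305 h(63,63)=(63*31+63)%997=22 -> [261, 305, 22]
  L2: h(261,305)=(261*31+305)%997=420 h(22,22)=(22*31+22)%997=704 -> [420, 704]
  L3: h(420,704)=(420*31+704)%997=763 -> [763]
  root = 763 != target 815
Candidate A produces the target root.

Answer: A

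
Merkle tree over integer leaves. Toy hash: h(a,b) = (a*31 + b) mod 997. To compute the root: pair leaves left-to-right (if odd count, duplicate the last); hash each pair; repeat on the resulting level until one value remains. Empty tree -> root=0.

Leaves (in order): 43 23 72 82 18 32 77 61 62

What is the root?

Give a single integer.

L0: [43, 23, 72, 82, 18, 32, 77, 61, 62]
L1: h(43,23)=(43*31+23)%997=359 h(72,82)=(72*31+82)%997=320 h(18,32)=(18*31+32)%997=590 h(77,61)=(77*31+61)%997=454 h(62,62)=(62*31+62)%997=987 -> [359, 320, 590, 454, 987]
L2: h(359,320)=(359*31+320)%997=482 h(590,454)=(590*31+454)%997=798 h(987,987)=(987*31+987)%997=677 -> [482, 798, 677]
L3: h(482,798)=(482*31+798)%997=785 h(677,677)=(677*31+677)%997=727 -> [785, 727]
L4: h(785,727)=(785*31+727)%997=137 -> [137]

Answer: 137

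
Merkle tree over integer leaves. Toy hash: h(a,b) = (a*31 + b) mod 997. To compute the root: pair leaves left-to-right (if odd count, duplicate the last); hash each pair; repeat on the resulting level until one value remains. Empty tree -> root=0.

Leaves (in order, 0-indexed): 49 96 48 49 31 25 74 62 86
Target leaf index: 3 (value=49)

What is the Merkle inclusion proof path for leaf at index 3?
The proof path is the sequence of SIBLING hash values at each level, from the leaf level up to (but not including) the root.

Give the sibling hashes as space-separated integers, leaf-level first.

Answer: 48 618 21 526

Derivation:
L0 (leaves): [49, 96, 48, 49, 31, 25, 74, 62, 86], target index=3
L1: h(49,96)=(49*31+96)%997=618 [pair 0] h(48,49)=(48*31+49)%997=540 [pair 1] h(31,25)=(31*31+25)%997=986 [pair 2] h(74,62)=(74*31+62)%997=362 [pair 3] h(86,86)=(86*31+86)%997=758 [pair 4] -> [618, 540, 986, 362, 758]
  Sibling for proof at L0: 48
L2: h(618,540)=(618*31+540)%997=755 [pair 0] h(986,362)=(986*31+362)%997=21 [pair 1] h(758,758)=(758*31+758)%997=328 [pair 2] -> [755, 21, 328]
  Sibling for proof at L1: 618
L3: h(755,21)=(755*31+21)%997=495 [pair 0] h(328,328)=(328*31+328)%997=526 [pair 1] -> [495, 526]
  Sibling for proof at L2: 21
L4: h(495,526)=(495*31+526)%997=916 [pair 0] -> [916]
  Sibling for proof at L3: 526
Root: 916
Proof path (sibling hashes from leaf to root): [48, 618, 21, 526]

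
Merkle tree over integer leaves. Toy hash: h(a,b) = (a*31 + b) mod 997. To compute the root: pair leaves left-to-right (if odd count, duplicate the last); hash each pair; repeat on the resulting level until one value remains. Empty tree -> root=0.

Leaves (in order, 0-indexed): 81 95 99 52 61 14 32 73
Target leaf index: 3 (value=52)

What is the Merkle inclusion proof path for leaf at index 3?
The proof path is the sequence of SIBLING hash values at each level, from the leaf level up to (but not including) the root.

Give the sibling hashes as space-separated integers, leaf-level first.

L0 (leaves): [81, 95, 99, 52, 61, 14, 32, 73], target index=3
L1: h(81,95)=(81*31+95)%997=612 [pair 0] h(99,52)=(99*31+52)%997=130 [pair 1] h(61,14)=(61*31+14)%997=908 [pair 2] h(32,73)=(32*31+73)%997=68 [pair 3] -> [612, 130, 908, 68]
  Sibling for proof at L0: 99
L2: h(612,130)=(612*31+130)%997=159 [pair 0] h(908,68)=(908*31+68)%997=300 [pair 1] -> [159, 300]
  Sibling for proof at L1: 612
L3: h(159,300)=(159*31+300)%997=244 [pair 0] -> [244]
  Sibling for proof at L2: 300
Root: 244
Proof path (sibling hashes from leaf to root): [99, 612, 300]

Answer: 99 612 300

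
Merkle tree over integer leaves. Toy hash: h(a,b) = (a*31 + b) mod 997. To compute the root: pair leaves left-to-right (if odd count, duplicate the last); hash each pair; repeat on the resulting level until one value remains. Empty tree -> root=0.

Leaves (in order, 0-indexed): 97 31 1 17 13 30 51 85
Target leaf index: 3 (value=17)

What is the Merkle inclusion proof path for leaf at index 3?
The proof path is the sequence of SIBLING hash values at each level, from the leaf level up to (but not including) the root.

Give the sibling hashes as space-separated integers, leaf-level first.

Answer: 1 47 134

Derivation:
L0 (leaves): [97, 31, 1, 17, 13, 30, 51, 85], target index=3
L1: h(97,31)=(97*31+31)%997=47 [pair 0] h(1,17)=(1*31+17)%997=48 [pair 1] h(13,30)=(13*31+30)%997=433 [pair 2] h(51,85)=(51*31+85)%997=669 [pair 3] -> [47, 48, 433, 669]
  Sibling for proof at L0: 1
L2: h(47,48)=(47*31+48)%997=508 [pair 0] h(433,669)=(433*31+669)%997=134 [pair 1] -> [508, 134]
  Sibling for proof at L1: 47
L3: h(508,134)=(508*31+134)%997=927 [pair 0] -> [927]
  Sibling for proof at L2: 134
Root: 927
Proof path (sibling hashes from leaf to root): [1, 47, 134]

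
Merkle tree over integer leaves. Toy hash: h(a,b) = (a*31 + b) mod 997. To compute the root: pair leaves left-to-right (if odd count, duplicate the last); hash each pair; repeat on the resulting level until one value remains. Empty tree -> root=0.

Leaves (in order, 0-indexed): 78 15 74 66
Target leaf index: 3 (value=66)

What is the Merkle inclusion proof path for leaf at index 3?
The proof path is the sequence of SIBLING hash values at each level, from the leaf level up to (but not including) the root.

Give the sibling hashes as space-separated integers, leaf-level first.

Answer: 74 439

Derivation:
L0 (leaves): [78, 15, 74, 66], target index=3
L1: h(78,15)=(78*31+15)%997=439 [pair 0] h(74,66)=(74*31+66)%997=366 [pair 1] -> [439, 366]
  Sibling for proof at L0: 74
L2: h(439,366)=(439*31+366)%997=17 [pair 0] -> [17]
  Sibling for proof at L1: 439
Root: 17
Proof path (sibling hashes from leaf to root): [74, 439]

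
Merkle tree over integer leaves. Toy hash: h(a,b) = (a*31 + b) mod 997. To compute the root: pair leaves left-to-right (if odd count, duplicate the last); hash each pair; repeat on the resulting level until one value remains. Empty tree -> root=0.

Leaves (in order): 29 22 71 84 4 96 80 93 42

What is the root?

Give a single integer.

Answer: 20

Derivation:
L0: [29, 22, 71, 84, 4, 96, 80, 93, 42]
L1: h(29,22)=(29*31+22)%997=921 h(71,84)=(71*31+84)%997=291 h(4,96)=(4*31+96)%997=220 h(80,93)=(80*31+93)%997=579 h(42,42)=(42*31+42)%997=347 -> [921, 291, 220, 579, 347]
L2: h(921,291)=(921*31+291)%997=926 h(220,579)=(220*31+579)%997=420 h(347,347)=(347*31+347)%997=137 -> [926, 420, 137]
L3: h(926,420)=(926*31+420)%997=213 h(137,137)=(137*31+137)%997=396 -> [213, 396]
L4: h(213,396)=(213*31+396)%997=20 -> [20]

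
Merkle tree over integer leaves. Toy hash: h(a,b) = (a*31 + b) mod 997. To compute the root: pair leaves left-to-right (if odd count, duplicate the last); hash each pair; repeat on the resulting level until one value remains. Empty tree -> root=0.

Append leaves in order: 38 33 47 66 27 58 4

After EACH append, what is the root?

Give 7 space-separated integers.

After append 38 (leaves=[38]):
  L0: [38]
  root=38
After append 33 (leaves=[38, 33]):
  L0: [38, 33]
  L1: h(38,33)=(38*31+33)%997=214 -> [214]
  root=214
After append 47 (leaves=[38, 33, 47]):
  L0: [38, 33, 47]
  L1: h(38,33)=(38*31+33)%997=214 h(47,47)=(47*31+47)%997=507 -> [214, 507]
  L2: h(214,507)=(214*31+507)%997=162 -> [162]
  root=162
After append 66 (leaves=[38, 33, 47, 66]):
  L0: [38, 33, 47, 66]
  L1: h(38,33)=(38*31+33)%997=214 h(47,66)=(47*31+66)%997=526 -> [214, 526]
  L2: h(214,526)=(214*31+526)%997=181 -> [181]
  root=181
After append 27 (leaves=[38, 33, 47, 66, 27]):
  L0: [38, 33, 47, 66, 27]
  L1: h(38,33)=(38*31+33)%997=214 h(47,66)=(47*31+66)%997=526 h(27,27)=(27*31+27)%997=864 -> [214, 526, 864]
  L2: h(214,526)=(214*31+526)%997=181 h(864,864)=(864*31+864)%997=729 -> [181, 729]
  L3: h(181,729)=(181*31+729)%997=358 -> [358]
  root=358
After append 58 (leaves=[38, 33, 47, 66, 27, 58]):
  L0: [38, 33, 47, 66, 27, 58]
  L1: h(38,33)=(38*31+33)%997=214 h(47,66)=(47*31+66)%997=526 h(27,58)=(27*31+58)%997=895 -> [214, 526, 895]
  L2: h(214,526)=(214*31+526)%997=181 h(895,895)=(895*31+895)%997=724 -> [181, 724]
  L3: h(181,724)=(181*31+724)%997=353 -> [353]
  root=353
After append 4 (leaves=[38, 33, 47, 66, 27, 58, 4]):
  L0: [38, 33, 47, 66, 27, 58, 4]
  L1: h(38,33)=(38*31+33)%997=214 h(47,66)=(47*31+66)%997=526 h(27,58)=(27*31+58)%997=895 h(4,4)=(4*31+4)%997=128 -> [214, 526, 895, 128]
  L2: h(214,526)=(214*31+526)%997=181 h(895,128)=(895*31+128)%997=954 -> [181, 954]
  L3: h(181,954)=(181*31+954)%997=583 -> [583]
  root=583

Answer: 38 214 162 181 358 353 583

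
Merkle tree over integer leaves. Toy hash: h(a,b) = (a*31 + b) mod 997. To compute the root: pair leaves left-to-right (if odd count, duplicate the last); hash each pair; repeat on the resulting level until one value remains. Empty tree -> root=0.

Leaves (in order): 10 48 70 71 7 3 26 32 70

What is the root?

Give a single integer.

Answer: 125

Derivation:
L0: [10, 48, 70, 71, 7, 3, 26, 32, 70]
L1: h(10,48)=(10*31+48)%997=358 h(70,71)=(70*31+71)%997=247 h(7,3)=(7*31+3)%997=220 h(26,32)=(26*31+32)%997=838 h(70,70)=(70*31+70)%997=246 -> [358, 247, 220, 838, 246]
L2: h(358,247)=(358*31+247)%997=378 h(220,838)=(220*31+838)%997=679 h(246,246)=(246*31+246)%997=893 -> [378, 679, 893]
L3: h(378,679)=(378*31+679)%997=433 h(893,893)=(893*31+893)%997=660 -> [433, 660]
L4: h(433,660)=(433*31+660)%997=125 -> [125]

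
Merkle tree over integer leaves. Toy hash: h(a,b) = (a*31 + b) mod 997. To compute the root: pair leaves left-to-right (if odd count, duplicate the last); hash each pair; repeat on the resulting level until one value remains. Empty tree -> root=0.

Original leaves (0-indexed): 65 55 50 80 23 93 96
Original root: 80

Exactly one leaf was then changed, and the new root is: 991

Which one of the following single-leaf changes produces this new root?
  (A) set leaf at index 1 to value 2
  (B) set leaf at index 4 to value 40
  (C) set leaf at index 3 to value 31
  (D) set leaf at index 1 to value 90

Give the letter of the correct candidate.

Original leaves: [65, 55, 50, 80, 23, 93, 96]
Target new root: 991
Try each candidate change and compute the resulting root:
Candidate A: set leaf[1] = 2 -> leaves = [65, 2, 50, 80, 23, 93, 96]
  L0: [65, 2, 50, 80, 23, 93, 96]
  L1: h(65,2)=(65*31+2)%997=23 h(50,80)=(50*31+80)%997=633 h(23,93)=(23*31+93)%997=806 h(96,96)=(96*31+96)%997=81 -> [23, 633, 806, 81]
  L2: h(23,633)=(23*31+633)%997=349 h(806,81)=(806*31+81)%997=142 -> [349, 142]
  L3: h(349,142)=(349*31+142)%997=991 -> [991]
  root = 991 == target 991  ** MATCH **
Candidate B: set leaf[4] = 40 -> leaves = [65, 55, 50, 80, 40, 93, 96]
  L0: [65, 55, 50, 80, 40, 93, 96]
  L1: h(65,55)=(65*31+55)%997=76 h(50,80)=(50*31+80)%997=633 h(40,93)=(40*31+93)%997=336 h(96,96)=(96*31+96)%997=81 -> [76, 633, 336, 81]
  L2: h(76,633)=(76*31+633)%997=995 h(336,81)=(336*31+81)%997=527 -> [995, 527]
  L3: h(995,527)=(995*31+527)%997=465 -> [465]
  root = 465 != target 991
Candidate C: set leaf[3] = 31 -> leaves = [65, 55, 50, 31, 23, 93, 96]
  L0: [65, 55, 50, 31, 23, 93, 96]
  L1: h(65,55)=(65*31+55)%997=76 h(50,31)=(50*31+31)%997=584 h(23,93)=(23*31+93)%997=806 h(96,96)=(96*31+96)%997=81 -> [76, 584, 806, 81]
  L2: h(76,584)=(76*31+584)%997=946 h(806,81)=(806*31+81)%997=142 -> [946, 142]
  L3: h(946,142)=(946*31+142)%997=555 -> [555]
  root = 555 != target 991
Candidate D: set leaf[1] = 90 -> leaves = [65, 90, 50, 80, 23, 93, 96]
  L0: [65, 90, 50, 80, 23, 93, 96]
  L1: h(65,90)=(65*31+90)%997=111 h(50,80)=(50*31+80)%997=633 h(23,93)=(23*31+93)%997=806 h(96,96)=(96*31+96)%997=81 -> [111, 633, 806, 81]
  L2: h(111,633)=(111*31+633)%997=86 h(806,81)=(806*31+81)%997=142 -> [86, 142]
  L3: h(86,142)=(86*31+142)%997=814 -> [814]
  root = 814 != target 991
Candidate A produces the target root.

Answer: A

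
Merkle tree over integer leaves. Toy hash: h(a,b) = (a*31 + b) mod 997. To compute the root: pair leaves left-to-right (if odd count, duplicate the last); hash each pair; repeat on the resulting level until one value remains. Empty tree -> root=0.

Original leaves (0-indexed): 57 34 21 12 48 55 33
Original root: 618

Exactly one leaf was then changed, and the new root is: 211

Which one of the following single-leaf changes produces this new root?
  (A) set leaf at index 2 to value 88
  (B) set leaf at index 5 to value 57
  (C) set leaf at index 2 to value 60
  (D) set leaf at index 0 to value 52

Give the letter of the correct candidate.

Original leaves: [57, 34, 21, 12, 48, 55, 33]
Target new root: 211
Try each candidate change and compute the resulting root:
Candidate A: set leaf[2] = 88 -> leaves = [57, 34, 88, 12, 48, 55, 33]
  L0: [57, 34, 88, 12, 48, 55, 33]
  L1: h(57,34)=(57*31+34)%997=804 h(88,12)=(88*31+12)%997=746 h(48,55)=(48*31+55)%997=546 h(33,33)=(33*31+33)%997=59 -> [804, 746, 546, 59]
  L2: h(804,746)=(804*31+746)%997=745 h(546,59)=(546*31+59)%997=36 -> [745, 36]
  L3: h(745,36)=(745*31+36)%997=200 -> [200]
  root = 200 != target 211
Candidate B: set leaf[5] = 57 -> leaves = [57, 34, 21, 12, 48, 57, 33]
  L0: [57, 34, 21, 12, 48, 57, 33]
  L1: h(57,34)=(57*31+34)%997=804 h(21,12)=(21*31+12)%997=663 h(48,57)=(48*31+57)%997=548 h(33,33)=(33*31+33)%997=59 -> [804, 663, 548, 59]
  L2: h(804,663)=(804*31+663)%997=662 h(548,59)=(548*31+59)%997=98 -> [662, 98]
  L3: h(662,98)=(662*31+98)%997=680 -> [680]
  root = 680 != target 211
Candidate C: set leaf[2] = 60 -> leaves = [57, 34, 60, 12, 48, 55, 33]
  L0: [57, 34, 60, 12, 48, 55, 33]
  L1: h(57,34)=(57*31+34)%997=804 h(60,12)=(60*31+12)%997=875 h(48,55)=(48*31+55)%997=546 h(33,33)=(33*31+33)%997=59 -> [804, 875, 546, 59]
  L2: h(804,875)=(804*31+875)%997=874 h(546,59)=(546*31+59)%997=36 -> [874, 36]
  L3: h(874,36)=(874*31+36)%997=211 -> [211]
  root = 211 == target 211  ** MATCH **
Candidate D: set leaf[0] = 52 -> leaves = [52, 34, 21, 12, 48, 55, 33]
  L0: [52, 34, 21, 12, 48, 55, 33]
  L1: h(52,34)=(52*31+34)%997=649 h(21,12)=(21*31+12)%997=663 h(48,55)=(48*31+55)%997=546 h(33,33)=(33*31+33)%997=59 -> [649, 663, 546, 59]
  L2: h(649,663)=(649*31+663)%997=842 h(546,59)=(546*31+59)%997=36 -> [842, 36]
  L3: h(842,36)=(842*31+36)%997=216 -> [216]
  root = 216 != target 211
Candidate C produces the target root.

Answer: C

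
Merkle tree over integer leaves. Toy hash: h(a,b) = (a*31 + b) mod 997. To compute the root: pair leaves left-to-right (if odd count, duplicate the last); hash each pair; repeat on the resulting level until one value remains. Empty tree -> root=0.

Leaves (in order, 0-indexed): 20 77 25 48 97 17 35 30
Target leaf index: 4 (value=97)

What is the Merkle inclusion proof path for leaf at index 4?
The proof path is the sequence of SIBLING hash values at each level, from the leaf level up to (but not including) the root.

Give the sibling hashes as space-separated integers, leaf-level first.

Answer: 17 118 496

Derivation:
L0 (leaves): [20, 77, 25, 48, 97, 17, 35, 30], target index=4
L1: h(20,77)=(20*31+77)%997=697 [pair 0] h(25,48)=(25*31+48)%997=823 [pair 1] h(97,17)=(97*31+17)%997=33 [pair 2] h(35,30)=(35*31+30)%997=118 [pair 3] -> [697, 823, 33, 118]
  Sibling for proof at L0: 17
L2: h(697,823)=(697*31+823)%997=496 [pair 0] h(33,118)=(33*31+118)%997=144 [pair 1] -> [496, 144]
  Sibling for proof at L1: 118
L3: h(496,144)=(496*31+144)%997=565 [pair 0] -> [565]
  Sibling for proof at L2: 496
Root: 565
Proof path (sibling hashes from leaf to root): [17, 118, 496]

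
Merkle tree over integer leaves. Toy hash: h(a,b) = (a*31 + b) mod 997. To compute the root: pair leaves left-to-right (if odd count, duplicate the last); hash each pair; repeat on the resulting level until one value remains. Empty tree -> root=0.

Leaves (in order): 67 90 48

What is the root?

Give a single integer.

L0: [67, 90, 48]
L1: h(67,90)=(67*31+90)%997=173 h(48,48)=(48*31+48)%997=539 -> [173, 539]
L2: h(173,539)=(173*31+539)%997=917 -> [917]

Answer: 917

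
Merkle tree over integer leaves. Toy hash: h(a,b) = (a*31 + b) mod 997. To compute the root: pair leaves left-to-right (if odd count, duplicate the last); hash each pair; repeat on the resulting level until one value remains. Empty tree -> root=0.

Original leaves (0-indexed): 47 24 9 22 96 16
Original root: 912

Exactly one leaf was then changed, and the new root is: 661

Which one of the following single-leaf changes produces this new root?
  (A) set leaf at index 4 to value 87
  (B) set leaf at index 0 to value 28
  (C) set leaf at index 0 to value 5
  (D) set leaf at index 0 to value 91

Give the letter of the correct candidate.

Original leaves: [47, 24, 9, 22, 96, 16]
Target new root: 661
Try each candidate change and compute the resulting root:
Candidate A: set leaf[4] = 87 -> leaves = [47, 24, 9, 22, 87, 16]
  L0: [47, 24, 9, 22, 87, 16]
  L1: h(47,24)=(47*31+24)%997=484 h(9,22)=(9*31+22)%997=301 h(87,16)=(87*31+16)%997=719 -> [484, 301, 719]
  L2: h(484,301)=(484*31+301)%997=350 h(719,719)=(719*31+719)%997=77 -> [350, 77]
  L3: h(350,77)=(350*31+77)%997=957 -> [957]
  root = 957 != target 661
Candidate B: set leaf[0] = 28 -> leaves = [28, 24, 9, 22, 96, 16]
  L0: [28, 24, 9, 22, 96, 16]
  L1: h(28,24)=(28*31+24)%997=892 h(9,22)=(9*31+22)%997=301 h(96,16)=(96*31+16)%997=1 -> [892, 301, 1]
  L2: h(892,301)=(892*31+301)%997=37 h(1,1)=(1*31+1)%997=32 -> [37, 32]
  L3: h(37,32)=(37*31+32)%997=182 -> [182]
  root = 182 != target 661
Candidate C: set leaf[0] = 5 -> leaves = [5, 24, 9, 22, 96, 16]
  L0: [5, 24, 9, 22, 96, 16]
  L1: h(5,24)=(5*31+24)%997=179 h(9,22)=(9*31+22)%997=301 h(96,16)=(96*31+16)%997=1 -> [179, 301, 1]
  L2: h(179,301)=(179*31+301)%997=865 h(1,1)=(1*31+1)%997=32 -> [865, 32]
  L3: h(865,32)=(865*31+32)%997=925 -> [925]
  root = 925 != target 661
Candidate D: set leaf[0] = 91 -> leaves = [91, 24, 9, 22, 96, 16]
  L0: [91, 24, 9, 22, 96, 16]
  L1: h(91,24)=(91*31+24)%997=851 h(9,22)=(9*31+22)%997=301 h(96,16)=(96*31+16)%997=1 -> [851, 301, 1]
  L2: h(851,301)=(851*31+301)%997=760 h(1,1)=(1*31+1)%997=32 -> [760, 32]
  L3: h(760,32)=(760*31+32)%997=661 -> [661]
  root = 661 == target 661  ** MATCH **
Candidate D produces the target root.

Answer: D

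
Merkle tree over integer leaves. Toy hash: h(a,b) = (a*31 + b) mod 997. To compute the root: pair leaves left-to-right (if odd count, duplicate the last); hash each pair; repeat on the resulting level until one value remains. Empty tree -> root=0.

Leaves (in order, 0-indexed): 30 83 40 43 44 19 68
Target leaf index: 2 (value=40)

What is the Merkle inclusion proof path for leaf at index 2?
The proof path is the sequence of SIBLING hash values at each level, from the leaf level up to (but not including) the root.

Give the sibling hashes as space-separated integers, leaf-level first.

L0 (leaves): [30, 83, 40, 43, 44, 19, 68], target index=2
L1: h(30,83)=(30*31+83)%997=16 [pair 0] h(40,43)=(40*31+43)%997=286 [pair 1] h(44,19)=(44*31+19)%997=386 [pair 2] h(68,68)=(68*31+68)%997=182 [pair 3] -> [16, 286, 386, 182]
  Sibling for proof at L0: 43
L2: h(16,286)=(16*31+286)%997=782 [pair 0] h(386,182)=(386*31+182)%997=184 [pair 1] -> [782, 184]
  Sibling for proof at L1: 16
L3: h(782,184)=(782*31+184)%997=498 [pair 0] -> [498]
  Sibling for proof at L2: 184
Root: 498
Proof path (sibling hashes from leaf to root): [43, 16, 184]

Answer: 43 16 184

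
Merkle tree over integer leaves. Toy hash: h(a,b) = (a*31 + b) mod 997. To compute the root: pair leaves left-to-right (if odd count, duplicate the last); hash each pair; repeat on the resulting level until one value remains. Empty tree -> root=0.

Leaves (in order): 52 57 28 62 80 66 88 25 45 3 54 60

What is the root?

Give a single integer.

L0: [52, 57, 28, 62, 80, 66, 88, 25, 45, 3, 54, 60]
L1: h(52,57)=(52*31+57)%997=672 h(28,62)=(28*31+62)%997=930 h(80,66)=(80*31+66)%997=552 h(88,25)=(88*31+25)%997=759 h(45,3)=(45*31+3)%997=401 h(54,60)=(54*31+60)%997=737 -> [672, 930, 552, 759, 401, 737]
L2: h(672,930)=(672*31+930)%997=825 h(552,759)=(552*31+759)%997=922 h(401,737)=(401*31+737)%997=207 -> [825, 922, 207]
L3: h(825,922)=(825*31+922)%997=575 h(207,207)=(207*31+207)%997=642 -> [575, 642]
L4: h(575,642)=(575*31+642)%997=521 -> [521]

Answer: 521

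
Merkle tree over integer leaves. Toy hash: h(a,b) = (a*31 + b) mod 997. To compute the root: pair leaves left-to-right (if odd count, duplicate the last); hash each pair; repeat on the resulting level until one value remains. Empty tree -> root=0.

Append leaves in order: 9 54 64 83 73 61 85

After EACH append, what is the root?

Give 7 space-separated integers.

After append 9 (leaves=[9]):
  L0: [9]
  root=9
After append 54 (leaves=[9, 54]):
  L0: [9, 54]
  L1: h(9,54)=(9*31+54)%997=333 -> [333]
  root=333
After append 64 (leaves=[9, 54, 64]):
  L0: [9, 54, 64]
  L1: h(9,54)=(9*31+54)%997=333 h(64,64)=(64*31+64)%997=54 -> [333, 54]
  L2: h(333,54)=(333*31+54)%997=407 -> [407]
  root=407
After append 83 (leaves=[9, 54, 64, 83]):
  L0: [9, 54, 64, 83]
  L1: h(9,54)=(9*31+54)%997=333 h(64,83)=(64*31+83)%997=73 -> [333, 73]
  L2: h(333,73)=(333*31+73)%997=426 -> [426]
  root=426
After append 73 (leaves=[9, 54, 64, 83, 73]):
  L0: [9, 54, 64, 83, 73]
  L1: h(9,54)=(9*31+54)%997=333 h(64,83)=(64*31+83)%997=73 h(73,73)=(73*31+73)%997=342 -> [333, 73, 342]
  L2: h(333,73)=(333*31+73)%997=426 h(342,342)=(342*31+342)%997=974 -> [426, 974]
  L3: h(426,974)=(426*31+974)%997=222 -> [222]
  root=222
After append 61 (leaves=[9, 54, 64, 83, 73, 61]):
  L0: [9, 54, 64, 83, 73, 61]
  L1: h(9,54)=(9*31+54)%997=333 h(64,83)=(64*31+83)%997=73 h(73,61)=(73*31+61)%997=330 -> [333, 73, 330]
  L2: h(333,73)=(333*31+73)%997=426 h(330,330)=(330*31+330)%997=590 -> [426, 590]
  L3: h(426,590)=(426*31+590)%997=835 -> [835]
  root=835
After append 85 (leaves=[9, 54, 64, 83, 73, 61, 85]):
  L0: [9, 54, 64, 83, 73, 61, 85]
  L1: h(9,54)=(9*31+54)%997=333 h(64,83)=(64*31+83)%997=73 h(73,61)=(73*31+61)%997=330 h(85,85)=(85*31+85)%997=726 -> [333, 73, 330, 726]
  L2: h(333,73)=(333*31+73)%997=426 h(330,726)=(330*31+726)%997=986 -> [426, 986]
  L3: h(426,986)=(426*31+986)%997=234 -> [234]
  root=234

Answer: 9 333 407 426 222 835 234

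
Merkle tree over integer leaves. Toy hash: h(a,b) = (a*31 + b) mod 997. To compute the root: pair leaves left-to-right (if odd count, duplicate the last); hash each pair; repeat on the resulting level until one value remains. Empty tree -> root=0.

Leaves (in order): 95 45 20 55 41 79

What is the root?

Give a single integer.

L0: [95, 45, 20, 55, 41, 79]
L1: h(95,45)=(95*31+45)%997=996 h(20,55)=(20*31+55)%997=675 h(41,79)=(41*31+79)%997=353 -> [996, 675, 353]
L2: h(996,675)=(996*31+675)%997=644 h(353,353)=(353*31+353)%997=329 -> [644, 329]
L3: h(644,329)=(644*31+329)%997=353 -> [353]

Answer: 353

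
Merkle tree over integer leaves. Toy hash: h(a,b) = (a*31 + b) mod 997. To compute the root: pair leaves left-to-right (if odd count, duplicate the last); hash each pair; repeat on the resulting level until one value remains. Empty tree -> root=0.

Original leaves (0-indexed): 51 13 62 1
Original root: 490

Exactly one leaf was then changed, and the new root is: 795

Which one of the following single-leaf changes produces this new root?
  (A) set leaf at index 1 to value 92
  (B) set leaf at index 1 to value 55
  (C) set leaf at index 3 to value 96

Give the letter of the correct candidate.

Answer: B

Derivation:
Original leaves: [51, 13, 62, 1]
Target new root: 795
Try each candidate change and compute the resulting root:
Candidate A: set leaf[1] = 92 -> leaves = [51, 92, 62, 1]
  L0: [51, 92, 62, 1]
  L1: h(51,92)=(51*31+92)%997=676 h(62,1)=(62*31+1)%997=926 -> [676, 926]
  L2: h(676,926)=(676*31+926)%997=945 -> [945]
  root = 945 != target 795
Candidate B: set leaf[1] = 55 -> leaves = [51, 55, 62, 1]
  L0: [51, 55, 62, 1]
  L1: h(51,55)=(51*31+55)%997=639 h(62,1)=(62*31+1)%997=926 -> [639, 926]
  L2: h(639,926)=(639*31+926)%997=795 -> [795]
  root = 795 == target 795  ** MATCH **
Candidate C: set leaf[3] = 96 -> leaves = [51, 13, 62, 96]
  L0: [51, 13, 62, 96]
  L1: h(51,13)=(51*31+13)%997=597 h(62,96)=(62*31+96)%997=24 -> [597, 24]
  L2: h(597,24)=(597*31+24)%997=585 -> [585]
  root = 585 != target 795
Candidate B produces the target root.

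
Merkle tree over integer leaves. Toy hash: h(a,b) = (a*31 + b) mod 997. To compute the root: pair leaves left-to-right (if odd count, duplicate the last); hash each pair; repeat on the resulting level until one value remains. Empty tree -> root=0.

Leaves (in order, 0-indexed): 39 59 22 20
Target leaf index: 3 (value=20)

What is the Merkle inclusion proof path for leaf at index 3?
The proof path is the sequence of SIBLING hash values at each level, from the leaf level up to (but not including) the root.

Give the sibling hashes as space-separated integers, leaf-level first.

Answer: 22 271

Derivation:
L0 (leaves): [39, 59, 22, 20], target index=3
L1: h(39,59)=(39*31+59)%997=271 [pair 0] h(22,20)=(22*31+20)%997=702 [pair 1] -> [271, 702]
  Sibling for proof at L0: 22
L2: h(271,702)=(271*31+702)%997=130 [pair 0] -> [130]
  Sibling for proof at L1: 271
Root: 130
Proof path (sibling hashes from leaf to root): [22, 271]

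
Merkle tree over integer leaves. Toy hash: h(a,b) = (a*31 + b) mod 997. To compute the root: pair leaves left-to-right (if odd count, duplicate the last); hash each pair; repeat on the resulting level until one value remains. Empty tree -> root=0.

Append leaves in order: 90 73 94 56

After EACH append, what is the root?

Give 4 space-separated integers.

After append 90 (leaves=[90]):
  L0: [90]
  root=90
After append 73 (leaves=[90, 73]):
  L0: [90, 73]
  L1: h(90,73)=(90*31+73)%997=869 -> [869]
  root=869
After append 94 (leaves=[90, 73, 94]):
  L0: [90, 73, 94]
  L1: h(90,73)=(90*31+73)%997=869 h(94,94)=(94*31+94)%997=17 -> [869, 17]
  L2: h(869,17)=(869*31+17)%997=37 -> [37]
  root=37
After append 56 (leaves=[90, 73, 94, 56]):
  L0: [90, 73, 94, 56]
  L1: h(90,73)=(90*31+73)%997=869 h(94,56)=(94*31+56)%997=976 -> [869, 976]
  L2: h(869,976)=(869*31+976)%997=996 -> [996]
  root=996

Answer: 90 869 37 996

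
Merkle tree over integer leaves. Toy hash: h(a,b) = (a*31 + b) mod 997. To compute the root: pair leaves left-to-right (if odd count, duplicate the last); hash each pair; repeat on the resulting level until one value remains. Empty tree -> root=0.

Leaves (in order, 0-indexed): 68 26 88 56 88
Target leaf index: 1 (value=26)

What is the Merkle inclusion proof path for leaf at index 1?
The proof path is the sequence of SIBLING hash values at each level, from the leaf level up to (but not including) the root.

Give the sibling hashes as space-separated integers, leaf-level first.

Answer: 68 790 382

Derivation:
L0 (leaves): [68, 26, 88, 56, 88], target index=1
L1: h(68,26)=(68*31+26)%997=140 [pair 0] h(88,56)=(88*31+56)%997=790 [pair 1] h(88,88)=(88*31+88)%997=822 [pair 2] -> [140, 790, 822]
  Sibling for proof at L0: 68
L2: h(140,790)=(140*31+790)%997=145 [pair 0] h(822,822)=(822*31+822)%997=382 [pair 1] -> [145, 382]
  Sibling for proof at L1: 790
L3: h(145,382)=(145*31+382)%997=889 [pair 0] -> [889]
  Sibling for proof at L2: 382
Root: 889
Proof path (sibling hashes from leaf to root): [68, 790, 382]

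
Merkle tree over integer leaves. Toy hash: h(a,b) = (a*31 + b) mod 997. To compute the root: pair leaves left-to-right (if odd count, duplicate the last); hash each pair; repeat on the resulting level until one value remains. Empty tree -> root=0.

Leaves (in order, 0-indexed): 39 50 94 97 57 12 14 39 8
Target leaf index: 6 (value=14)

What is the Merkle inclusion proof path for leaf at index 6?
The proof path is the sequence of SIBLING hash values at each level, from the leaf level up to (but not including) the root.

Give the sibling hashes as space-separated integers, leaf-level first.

Answer: 39 782 166 930

Derivation:
L0 (leaves): [39, 50, 94, 97, 57, 12, 14, 39, 8], target index=6
L1: h(39,50)=(39*31+50)%997=262 [pair 0] h(94,97)=(94*31+97)%997=20 [pair 1] h(57,12)=(57*31+12)%997=782 [pair 2] h(14,39)=(14*31+39)%997=473 [pair 3] h(8,8)=(8*31+8)%997=256 [pair 4] -> [262, 20, 782, 473, 256]
  Sibling for proof at L0: 39
L2: h(262,20)=(262*31+20)%997=166 [pair 0] h(782,473)=(782*31+473)%997=787 [pair 1] h(256,256)=(256*31+256)%997=216 [pair 2] -> [166, 787, 216]
  Sibling for proof at L1: 782
L3: h(166,787)=(166*31+787)%997=948 [pair 0] h(216,216)=(216*31+216)%997=930 [pair 1] -> [948, 930]
  Sibling for proof at L2: 166
L4: h(948,930)=(948*31+930)%997=408 [pair 0] -> [408]
  Sibling for proof at L3: 930
Root: 408
Proof path (sibling hashes from leaf to root): [39, 782, 166, 930]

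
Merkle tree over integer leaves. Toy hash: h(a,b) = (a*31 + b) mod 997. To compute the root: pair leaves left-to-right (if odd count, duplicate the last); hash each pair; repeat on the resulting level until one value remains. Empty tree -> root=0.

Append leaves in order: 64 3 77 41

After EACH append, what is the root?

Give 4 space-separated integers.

Answer: 64 990 253 217

Derivation:
After append 64 (leaves=[64]):
  L0: [64]
  root=64
After append 3 (leaves=[64, 3]):
  L0: [64, 3]
  L1: h(64,3)=(64*31+3)%997=990 -> [990]
  root=990
After append 77 (leaves=[64, 3, 77]):
  L0: [64, 3, 77]
  L1: h(64,3)=(64*31+3)%997=990 h(77,77)=(77*31+77)%997=470 -> [990, 470]
  L2: h(990,470)=(990*31+470)%997=253 -> [253]
  root=253
After append 41 (leaves=[64, 3, 77, 41]):
  L0: [64, 3, 77, 41]
  L1: h(64,3)=(64*31+3)%997=990 h(77,41)=(77*31+41)%997=434 -> [990, 434]
  L2: h(990,434)=(990*31+434)%997=217 -> [217]
  root=217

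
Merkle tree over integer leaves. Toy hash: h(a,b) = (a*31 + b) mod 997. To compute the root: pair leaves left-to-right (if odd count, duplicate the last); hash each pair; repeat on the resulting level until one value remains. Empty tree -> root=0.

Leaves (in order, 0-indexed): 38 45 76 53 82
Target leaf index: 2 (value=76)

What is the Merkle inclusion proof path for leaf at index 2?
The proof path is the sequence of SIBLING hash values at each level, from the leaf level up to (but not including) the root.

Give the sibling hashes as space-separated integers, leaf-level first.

Answer: 53 226 220

Derivation:
L0 (leaves): [38, 45, 76, 53, 82], target index=2
L1: h(38,45)=(38*31+45)%997=226 [pair 0] h(76,53)=(76*31+53)%997=415 [pair 1] h(82,82)=(82*31+82)%997=630 [pair 2] -> [226, 415, 630]
  Sibling for proof at L0: 53
L2: h(226,415)=(226*31+415)%997=442 [pair 0] h(630,630)=(630*31+630)%997=220 [pair 1] -> [442, 220]
  Sibling for proof at L1: 226
L3: h(442,220)=(442*31+220)%997=961 [pair 0] -> [961]
  Sibling for proof at L2: 220
Root: 961
Proof path (sibling hashes from leaf to root): [53, 226, 220]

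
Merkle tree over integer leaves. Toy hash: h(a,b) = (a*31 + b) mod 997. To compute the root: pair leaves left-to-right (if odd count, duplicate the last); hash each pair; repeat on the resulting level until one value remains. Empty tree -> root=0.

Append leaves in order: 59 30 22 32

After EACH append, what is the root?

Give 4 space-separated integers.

Answer: 59 862 507 517

Derivation:
After append 59 (leaves=[59]):
  L0: [59]
  root=59
After append 30 (leaves=[59, 30]):
  L0: [59, 30]
  L1: h(59,30)=(59*31+30)%997=862 -> [862]
  root=862
After append 22 (leaves=[59, 30, 22]):
  L0: [59, 30, 22]
  L1: h(59,30)=(59*31+30)%997=862 h(22,22)=(22*31+22)%997=704 -> [862, 704]
  L2: h(862,704)=(862*31+704)%997=507 -> [507]
  root=507
After append 32 (leaves=[59, 30, 22, 32]):
  L0: [59, 30, 22, 32]
  L1: h(59,30)=(59*31+30)%997=862 h(22,32)=(22*31+32)%997=714 -> [862, 714]
  L2: h(862,714)=(862*31+714)%997=517 -> [517]
  root=517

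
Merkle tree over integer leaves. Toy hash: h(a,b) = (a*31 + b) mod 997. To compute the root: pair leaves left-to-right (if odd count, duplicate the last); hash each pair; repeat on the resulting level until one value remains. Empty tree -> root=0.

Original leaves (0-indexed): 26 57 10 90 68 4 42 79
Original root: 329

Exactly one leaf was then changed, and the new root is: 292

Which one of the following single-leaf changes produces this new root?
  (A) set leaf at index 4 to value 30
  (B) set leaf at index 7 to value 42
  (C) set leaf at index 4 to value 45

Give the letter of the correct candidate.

Answer: B

Derivation:
Original leaves: [26, 57, 10, 90, 68, 4, 42, 79]
Target new root: 292
Try each candidate change and compute the resulting root:
Candidate A: set leaf[4] = 30 -> leaves = [26, 57, 10, 90, 30, 4, 42, 79]
  L0: [26, 57, 10, 90, 30, 4, 42, 79]
  L1: h(26,57)=(26*31+57)%997=863 h(10,90)=(10*31+90)%997=400 h(30,4)=(30*31+4)%997=934 h(42,79)=(42*31+79)%997=384 -> [863, 400, 934, 384]
  L2: h(863,400)=(863*31+400)%997=234 h(934,384)=(934*31+384)%997=425 -> [234, 425]
  L3: h(234,425)=(234*31+425)%997=700 -> [700]
  root = 700 != target 292
Candidate B: set leaf[7] = 42 -> leaves = [26, 57, 10, 90, 68, 4, 42, 42]
  L0: [26, 57, 10, 90, 68, 4, 42, 42]
  L1: h(26,57)=(26*31+57)%997=863 h(10,90)=(10*31+90)%997=400 h(68,4)=(68*31+4)%997=118 h(42,42)=(42*31+42)%997=347 -> [863, 400, 118, 347]
  L2: h(863,400)=(863*31+400)%997=234 h(118,347)=(118*31+347)%997=17 -> [234, 17]
  L3: h(234,17)=(234*31+17)%997=292 -> [292]
  root = 292 == target 292  ** MATCH **
Candidate C: set leaf[4] = 45 -> leaves = [26, 57, 10, 90, 45, 4, 42, 79]
  L0: [26, 57, 10, 90, 45, 4, 42, 79]
  L1: h(26,57)=(26*31+57)%997=863 h(10,90)=(10*31+90)%997=400 h(45,4)=(45*31+4)%997=402 h(42,79)=(42*31+79)%997=384 -> [863, 400, 402, 384]
  L2: h(863,400)=(863*31+400)%997=234 h(402,384)=(402*31+384)%997=882 -> [234, 882]
  L3: h(234,882)=(234*31+882)%997=160 -> [160]
  root = 160 != target 292
Candidate B produces the target root.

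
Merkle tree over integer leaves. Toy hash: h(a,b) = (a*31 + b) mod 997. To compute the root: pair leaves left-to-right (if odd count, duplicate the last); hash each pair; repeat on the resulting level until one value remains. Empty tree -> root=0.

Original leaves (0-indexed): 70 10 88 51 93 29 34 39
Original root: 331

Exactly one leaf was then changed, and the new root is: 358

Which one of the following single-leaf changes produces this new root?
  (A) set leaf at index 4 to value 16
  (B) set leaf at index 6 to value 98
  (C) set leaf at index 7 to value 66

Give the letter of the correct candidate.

Original leaves: [70, 10, 88, 51, 93, 29, 34, 39]
Target new root: 358
Try each candidate change and compute the resulting root:
Candidate A: set leaf[4] = 16 -> leaves = [70, 10, 88, 51, 16, 29, 34, 39]
  L0: [70, 10, 88, 51, 16, 29, 34, 39]
  L1: h(70,10)=(70*31+10)%997=186 h(88,51)=(88*31+51)%997=785 h(16,29)=(16*31+29)%997=525 h(34,39)=(34*31+39)%997=96 -> [186, 785, 525, 96]
  L2: h(186,785)=(186*31+785)%997=569 h(525,96)=(525*31+96)%997=419 -> [569, 419]
  L3: h(569,419)=(569*31+419)%997=112 -> [112]
  root = 112 != target 358
Candidate B: set leaf[6] = 98 -> leaves = [70, 10, 88, 51, 93, 29, 98, 39]
  L0: [70, 10, 88, 51, 93, 29, 98, 39]
  L1: h(70,10)=(70*31+10)%997=186 h(88,51)=(88*31+51)%997=785 h(93,29)=(93*31+29)%997=918 h(98,39)=(98*31+39)%997=86 -> [186, 785, 918, 86]
  L2: h(186,785)=(186*31+785)%997=569 h(918,86)=(918*31+86)%997=628 -> [569, 628]
  L3: h(569,628)=(569*31+628)%997=321 -> [321]
  root = 321 != target 358
Candidate C: set leaf[7] = 66 -> leaves = [70, 10, 88, 51, 93, 29, 34, 66]
  L0: [70, 10, 88, 51, 93, 29, 34, 66]
  L1: h(70,10)=(70*31+10)%997=186 h(88,51)=(88*31+51)%997=785 h(93,29)=(93*31+29)%997=918 h(34,66)=(34*31+66)%997=123 -> [186, 785, 918, 123]
  L2: h(186,785)=(186*31+785)%997=569 h(918,123)=(918*31+123)%997=665 -> [569, 665]
  L3: h(569,665)=(569*31+665)%997=358 -> [358]
  root = 358 == target 358  ** MATCH **
Candidate C produces the target root.

Answer: C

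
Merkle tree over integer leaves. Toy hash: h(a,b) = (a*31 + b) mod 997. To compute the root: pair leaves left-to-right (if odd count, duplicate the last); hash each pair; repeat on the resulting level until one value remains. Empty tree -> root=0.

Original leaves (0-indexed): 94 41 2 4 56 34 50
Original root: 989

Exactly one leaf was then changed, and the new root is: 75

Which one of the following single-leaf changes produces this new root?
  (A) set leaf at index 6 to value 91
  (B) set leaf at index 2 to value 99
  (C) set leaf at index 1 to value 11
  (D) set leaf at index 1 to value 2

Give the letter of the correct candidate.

Answer: C

Derivation:
Original leaves: [94, 41, 2, 4, 56, 34, 50]
Target new root: 75
Try each candidate change and compute the resulting root:
Candidate A: set leaf[6] = 91 -> leaves = [94, 41, 2, 4, 56, 34, 91]
  L0: [94, 41, 2, 4, 56, 34, 91]
  L1: h(94,41)=(94*31+41)%997=961 h(2,4)=(2*31+4)%997=66 h(56,34)=(56*31+34)%997=773 h(91,91)=(91*31+91)%997=918 -> [961, 66, 773, 918]
  L2: h(961,66)=(961*31+66)%997=944 h(773,918)=(773*31+918)%997=953 -> [944, 953]
  L3: h(944,953)=(944*31+953)%997=307 -> [307]
  root = 307 != target 75
Candidate B: set leaf[2] = 99 -> leaves = [94, 41, 99, 4, 56, 34, 50]
  L0: [94, 41, 99, 4, 56, 34, 50]
  L1: h(94,41)=(94*31+41)%997=961 h(99,4)=(99*31+4)%997=82 h(56,34)=(56*31+34)%997=773 h(50,50)=(50*31+50)%997=603 -> [961, 82, 773, 603]
  L2: h(961,82)=(961*31+82)%997=960 h(773,603)=(773*31+603)%997=638 -> [960, 638]
  L3: h(960,638)=(960*31+638)%997=488 -> [488]
  root = 488 != target 75
Candidate C: set leaf[1] = 11 -> leaves = [94, 11, 2, 4, 56, 34, 50]
  L0: [94, 11, 2, 4, 56, 34, 50]
  L1: h(94,11)=(94*31+11)%997=931 h(2,4)=(2*31+4)%997=66 h(56,34)=(56*31+34)%997=773 h(50,50)=(50*31+50)%997=603 -> [931, 66, 773, 603]
  L2: h(931,66)=(931*31+66)%997=14 h(773,603)=(773*31+603)%997=638 -> [14, 638]
  L3: h(14,638)=(14*31+638)%997=75 -> [75]
  root = 75 == target 75  ** MATCH **
Candidate D: set leaf[1] = 2 -> leaves = [94, 2, 2, 4, 56, 34, 50]
  L0: [94, 2, 2, 4, 56, 34, 50]
  L1: h(94,2)=(94*31+2)%997=922 h(2,4)=(2*31+4)%997=66 h(56,34)=(56*31+34)%997=773 h(50,50)=(50*31+50)%997=603 -> [922, 66, 773, 603]
  L2: h(922,66)=(922*31+66)%997=732 h(773,603)=(773*31+603)%997=638 -> [732, 638]
  L3: h(732,638)=(732*31+638)%997=399 -> [399]
  root = 399 != target 75
Candidate C produces the target root.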